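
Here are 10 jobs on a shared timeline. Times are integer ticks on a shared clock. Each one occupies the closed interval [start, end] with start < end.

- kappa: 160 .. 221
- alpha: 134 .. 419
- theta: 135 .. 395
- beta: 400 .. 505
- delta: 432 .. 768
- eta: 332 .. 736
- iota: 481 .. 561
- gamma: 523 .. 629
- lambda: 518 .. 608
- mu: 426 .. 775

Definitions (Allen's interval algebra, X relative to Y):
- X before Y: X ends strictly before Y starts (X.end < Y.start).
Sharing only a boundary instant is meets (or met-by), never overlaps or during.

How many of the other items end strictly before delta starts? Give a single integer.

3

Target delta = [432, 768].
alpha [134, 419] → before → counts.
beta [400, 505] → overlaps → no.
eta [332, 736] → overlaps → no.
gamma [523, 629] → during → no.
iota [481, 561] → during → no.
kappa [160, 221] → before → counts.
lambda [518, 608] → during → no.
mu [426, 775] → contains → no.
theta [135, 395] → before → counts.
Total: 3.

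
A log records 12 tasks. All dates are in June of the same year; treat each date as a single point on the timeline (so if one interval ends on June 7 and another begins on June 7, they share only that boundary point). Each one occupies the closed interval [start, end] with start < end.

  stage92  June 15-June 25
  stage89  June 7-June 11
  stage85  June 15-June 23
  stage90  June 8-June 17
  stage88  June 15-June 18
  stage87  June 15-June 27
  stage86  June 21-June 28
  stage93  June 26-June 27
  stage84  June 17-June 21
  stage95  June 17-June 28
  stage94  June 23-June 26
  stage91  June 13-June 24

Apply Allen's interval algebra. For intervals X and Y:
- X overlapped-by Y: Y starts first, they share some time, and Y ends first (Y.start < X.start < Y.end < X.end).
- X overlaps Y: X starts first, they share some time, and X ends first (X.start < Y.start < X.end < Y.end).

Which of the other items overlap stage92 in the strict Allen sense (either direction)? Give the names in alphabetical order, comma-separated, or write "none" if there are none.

stage86, stage90, stage91, stage94, stage95

Target stage92 = [June 15, June 25].
stage84 [June 17, June 21] → during → no.
stage85 [June 15, June 23] → starts → no.
stage86 [June 21, June 28] → overlapped-by → yes.
stage87 [June 15, June 27] → started-by → no.
stage88 [June 15, June 18] → starts → no.
stage89 [June 7, June 11] → before → no.
stage90 [June 8, June 17] → overlaps → yes.
stage91 [June 13, June 24] → overlaps → yes.
stage93 [June 26, June 27] → after → no.
stage94 [June 23, June 26] → overlapped-by → yes.
stage95 [June 17, June 28] → overlapped-by → yes.
Result: stage86, stage90, stage91, stage94, stage95.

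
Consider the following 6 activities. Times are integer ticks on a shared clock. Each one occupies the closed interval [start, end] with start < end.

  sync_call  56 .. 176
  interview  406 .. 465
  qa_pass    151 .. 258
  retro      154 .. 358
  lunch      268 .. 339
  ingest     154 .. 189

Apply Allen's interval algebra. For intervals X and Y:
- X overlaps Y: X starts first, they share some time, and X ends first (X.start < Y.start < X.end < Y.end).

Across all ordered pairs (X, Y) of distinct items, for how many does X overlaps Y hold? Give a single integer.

Checking all 30 ordered pairs for relation 'overlaps'; matching pairs in alphabetical order:
(qa_pass, retro): qa_pass overlaps retro ✓
(sync_call, ingest): sync_call overlaps ingest ✓
(sync_call, qa_pass): sync_call overlaps qa_pass ✓
(sync_call, retro): sync_call overlaps retro ✓
Count: 4.

4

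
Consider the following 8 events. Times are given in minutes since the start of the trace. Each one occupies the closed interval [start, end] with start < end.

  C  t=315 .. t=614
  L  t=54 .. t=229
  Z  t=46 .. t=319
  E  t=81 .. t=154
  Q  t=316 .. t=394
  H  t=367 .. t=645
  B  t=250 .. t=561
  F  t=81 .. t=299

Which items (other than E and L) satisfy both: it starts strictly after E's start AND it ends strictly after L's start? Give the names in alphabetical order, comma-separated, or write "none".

Conditions: its start is strictly after E's start (X.start > t=81) AND its end is strictly after L's start (X.end > t=54).
B: start t=250 > t=81? ✓; end t=561 > t=54? ✓ → yes.
C: start t=315 > t=81? ✓; end t=614 > t=54? ✓ → yes.
F: start t=81 > t=81? ✗; end t=299 > t=54? ✓ → no.
H: start t=367 > t=81? ✓; end t=645 > t=54? ✓ → yes.
Q: start t=316 > t=81? ✓; end t=394 > t=54? ✓ → yes.
Z: start t=46 > t=81? ✗; end t=319 > t=54? ✓ → no.
Result: B, C, H, Q.

B, C, H, Q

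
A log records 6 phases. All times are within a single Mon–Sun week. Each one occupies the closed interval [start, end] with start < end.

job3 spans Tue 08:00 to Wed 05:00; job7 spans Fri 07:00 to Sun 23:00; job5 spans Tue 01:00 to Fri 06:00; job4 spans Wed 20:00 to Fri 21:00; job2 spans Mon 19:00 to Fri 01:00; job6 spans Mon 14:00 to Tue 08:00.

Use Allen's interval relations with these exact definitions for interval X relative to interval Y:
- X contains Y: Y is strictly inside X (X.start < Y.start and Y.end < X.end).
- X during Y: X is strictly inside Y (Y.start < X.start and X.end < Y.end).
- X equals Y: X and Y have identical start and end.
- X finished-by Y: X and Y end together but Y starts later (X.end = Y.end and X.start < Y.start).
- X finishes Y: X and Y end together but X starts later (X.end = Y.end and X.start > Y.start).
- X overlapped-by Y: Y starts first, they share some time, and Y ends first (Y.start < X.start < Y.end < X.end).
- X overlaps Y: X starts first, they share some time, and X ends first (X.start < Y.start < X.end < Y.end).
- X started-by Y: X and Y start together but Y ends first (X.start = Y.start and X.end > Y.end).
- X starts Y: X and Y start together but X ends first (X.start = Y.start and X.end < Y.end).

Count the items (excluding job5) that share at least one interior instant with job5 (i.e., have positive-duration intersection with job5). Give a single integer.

Target job5 = [Tue 01:00, Fri 06:00].
job2 [Mon 19:00, Fri 01:00] → overlaps → counts.
job3 [Tue 08:00, Wed 05:00] → during → counts.
job4 [Wed 20:00, Fri 21:00] → overlapped-by → counts.
job6 [Mon 14:00, Tue 08:00] → overlaps → counts.
job7 [Fri 07:00, Sun 23:00] → after → no.
Total: 4.

4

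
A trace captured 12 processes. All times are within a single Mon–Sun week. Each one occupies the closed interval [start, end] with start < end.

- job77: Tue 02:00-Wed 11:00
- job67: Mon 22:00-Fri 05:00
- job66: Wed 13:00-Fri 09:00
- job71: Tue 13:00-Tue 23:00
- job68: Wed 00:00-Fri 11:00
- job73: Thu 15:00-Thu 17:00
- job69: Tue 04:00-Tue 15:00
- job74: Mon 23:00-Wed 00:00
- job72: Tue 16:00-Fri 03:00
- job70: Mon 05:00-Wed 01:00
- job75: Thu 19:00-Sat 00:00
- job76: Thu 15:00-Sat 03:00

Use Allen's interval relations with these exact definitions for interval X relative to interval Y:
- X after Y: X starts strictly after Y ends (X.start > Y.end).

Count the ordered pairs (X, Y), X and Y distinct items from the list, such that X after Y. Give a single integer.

24

Checking all 132 ordered pairs for relation 'after'; matching pairs in alphabetical order:
(job66, job69): job66 after job69 ✓
(job66, job70): job66 after job70 ✓
(job66, job71): job66 after job71 ✓
(job66, job74): job66 after job74 ✓
(job66, job77): job66 after job77 ✓
(job68, job69): job68 after job69 ✓
(job68, job71): job68 after job71 ✓
(job72, job69): job72 after job69 ✓
(job73, job69): job73 after job69 ✓
(job73, job70): job73 after job70 ✓
(job73, job71): job73 after job71 ✓
(job73, job74): job73 after job74 ✓
(job73, job77): job73 after job77 ✓
(job75, job69): job75 after job69 ✓
(job75, job70): job75 after job70 ✓
(job75, job71): job75 after job71 ✓
(job75, job73): job75 after job73 ✓
(job75, job74): job75 after job74 ✓
(job75, job77): job75 after job77 ✓
(job76, job69): job76 after job69 ✓
(job76, job70): job76 after job70 ✓
(job76, job71): job76 after job71 ✓
(job76, job74): job76 after job74 ✓
(job76, job77): job76 after job77 ✓
Count: 24.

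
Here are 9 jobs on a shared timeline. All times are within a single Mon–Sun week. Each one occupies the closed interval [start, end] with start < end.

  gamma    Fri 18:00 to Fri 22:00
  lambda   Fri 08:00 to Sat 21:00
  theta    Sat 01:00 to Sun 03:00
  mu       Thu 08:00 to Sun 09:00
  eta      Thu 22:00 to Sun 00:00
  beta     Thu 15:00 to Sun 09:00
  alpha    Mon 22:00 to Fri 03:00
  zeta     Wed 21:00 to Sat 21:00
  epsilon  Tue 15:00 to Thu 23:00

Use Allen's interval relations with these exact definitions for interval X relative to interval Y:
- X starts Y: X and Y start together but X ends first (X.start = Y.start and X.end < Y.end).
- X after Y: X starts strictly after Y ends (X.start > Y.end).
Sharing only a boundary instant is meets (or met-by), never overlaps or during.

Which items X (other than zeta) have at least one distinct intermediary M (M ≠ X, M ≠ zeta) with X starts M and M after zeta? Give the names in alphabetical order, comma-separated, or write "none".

none

Target zeta = [Wed 21:00, Sat 21:00].
Intermediaries M with M after zeta: none.
Union: none.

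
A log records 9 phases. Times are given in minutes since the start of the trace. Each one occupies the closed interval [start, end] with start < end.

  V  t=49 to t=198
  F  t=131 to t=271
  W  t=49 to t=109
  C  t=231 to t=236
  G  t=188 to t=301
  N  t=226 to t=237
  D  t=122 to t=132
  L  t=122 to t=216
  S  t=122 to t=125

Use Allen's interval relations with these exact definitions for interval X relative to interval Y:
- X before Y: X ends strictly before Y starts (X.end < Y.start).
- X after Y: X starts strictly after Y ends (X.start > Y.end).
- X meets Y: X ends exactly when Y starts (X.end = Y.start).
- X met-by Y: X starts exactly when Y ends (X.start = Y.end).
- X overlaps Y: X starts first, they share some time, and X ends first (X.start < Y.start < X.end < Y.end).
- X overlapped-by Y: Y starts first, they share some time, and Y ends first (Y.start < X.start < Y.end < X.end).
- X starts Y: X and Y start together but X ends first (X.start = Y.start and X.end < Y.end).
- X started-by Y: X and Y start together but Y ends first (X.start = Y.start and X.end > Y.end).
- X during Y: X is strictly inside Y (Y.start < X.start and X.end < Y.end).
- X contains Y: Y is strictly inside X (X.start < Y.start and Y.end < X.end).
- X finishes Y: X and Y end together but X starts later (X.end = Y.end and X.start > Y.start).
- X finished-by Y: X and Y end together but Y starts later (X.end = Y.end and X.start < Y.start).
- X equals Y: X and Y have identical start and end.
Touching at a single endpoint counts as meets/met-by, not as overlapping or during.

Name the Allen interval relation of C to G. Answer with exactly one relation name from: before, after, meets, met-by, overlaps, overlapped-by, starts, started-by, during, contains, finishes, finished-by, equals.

C = [t=231, t=236]; G = [t=188, t=301].
Compare endpoints: C.start > G.start, C.start < G.end, C.end > G.start, C.end < G.end.
That pattern is 'during'.

during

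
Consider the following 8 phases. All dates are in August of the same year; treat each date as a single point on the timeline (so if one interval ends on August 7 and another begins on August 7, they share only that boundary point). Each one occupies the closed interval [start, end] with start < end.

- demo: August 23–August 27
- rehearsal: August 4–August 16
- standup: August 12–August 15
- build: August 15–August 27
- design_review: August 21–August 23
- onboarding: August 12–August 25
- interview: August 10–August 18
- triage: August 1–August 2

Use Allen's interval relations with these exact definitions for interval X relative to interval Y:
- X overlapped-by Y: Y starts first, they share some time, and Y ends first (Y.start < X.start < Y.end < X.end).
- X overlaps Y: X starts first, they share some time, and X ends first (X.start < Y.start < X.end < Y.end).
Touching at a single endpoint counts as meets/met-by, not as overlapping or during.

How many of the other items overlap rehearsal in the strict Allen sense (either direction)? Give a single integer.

Target rehearsal = [August 4, August 16].
build [August 15, August 27] → overlapped-by → counts.
demo [August 23, August 27] → after → no.
design_review [August 21, August 23] → after → no.
interview [August 10, August 18] → overlapped-by → counts.
onboarding [August 12, August 25] → overlapped-by → counts.
standup [August 12, August 15] → during → no.
triage [August 1, August 2] → before → no.
Total: 3.

3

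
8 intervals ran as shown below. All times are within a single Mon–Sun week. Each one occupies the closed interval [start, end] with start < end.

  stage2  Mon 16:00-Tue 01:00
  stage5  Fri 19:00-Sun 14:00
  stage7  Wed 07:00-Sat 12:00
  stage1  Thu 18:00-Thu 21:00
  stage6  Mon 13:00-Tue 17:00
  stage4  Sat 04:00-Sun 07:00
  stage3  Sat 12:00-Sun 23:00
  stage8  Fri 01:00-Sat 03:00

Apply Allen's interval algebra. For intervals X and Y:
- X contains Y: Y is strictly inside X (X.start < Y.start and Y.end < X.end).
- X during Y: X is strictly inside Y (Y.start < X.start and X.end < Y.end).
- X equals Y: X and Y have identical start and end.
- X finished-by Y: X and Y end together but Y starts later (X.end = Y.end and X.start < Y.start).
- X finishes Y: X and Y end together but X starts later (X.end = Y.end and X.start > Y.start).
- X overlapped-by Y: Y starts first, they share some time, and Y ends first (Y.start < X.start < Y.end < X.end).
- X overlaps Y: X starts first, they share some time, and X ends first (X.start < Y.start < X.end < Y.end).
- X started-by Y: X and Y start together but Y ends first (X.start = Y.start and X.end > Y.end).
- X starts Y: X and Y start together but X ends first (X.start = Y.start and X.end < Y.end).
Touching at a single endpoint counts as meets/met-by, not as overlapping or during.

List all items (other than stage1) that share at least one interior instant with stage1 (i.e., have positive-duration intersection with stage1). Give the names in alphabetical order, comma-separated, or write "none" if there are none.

stage7

Target stage1 = [Thu 18:00, Thu 21:00].
stage2 [Mon 16:00, Tue 01:00] → before → no.
stage3 [Sat 12:00, Sun 23:00] → after → no.
stage4 [Sat 04:00, Sun 07:00] → after → no.
stage5 [Fri 19:00, Sun 14:00] → after → no.
stage6 [Mon 13:00, Tue 17:00] → before → no.
stage7 [Wed 07:00, Sat 12:00] → contains → yes.
stage8 [Fri 01:00, Sat 03:00] → after → no.
Result: stage7.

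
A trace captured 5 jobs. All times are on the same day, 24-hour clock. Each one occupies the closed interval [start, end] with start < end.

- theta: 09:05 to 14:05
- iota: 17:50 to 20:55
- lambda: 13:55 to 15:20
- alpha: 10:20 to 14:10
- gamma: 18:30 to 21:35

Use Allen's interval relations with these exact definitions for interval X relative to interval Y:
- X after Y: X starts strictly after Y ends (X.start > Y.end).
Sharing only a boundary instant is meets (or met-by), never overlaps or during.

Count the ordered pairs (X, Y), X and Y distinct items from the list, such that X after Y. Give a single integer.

Checking all 20 ordered pairs for relation 'after'; matching pairs in alphabetical order:
(gamma, alpha): gamma after alpha ✓
(gamma, lambda): gamma after lambda ✓
(gamma, theta): gamma after theta ✓
(iota, alpha): iota after alpha ✓
(iota, lambda): iota after lambda ✓
(iota, theta): iota after theta ✓
Count: 6.

6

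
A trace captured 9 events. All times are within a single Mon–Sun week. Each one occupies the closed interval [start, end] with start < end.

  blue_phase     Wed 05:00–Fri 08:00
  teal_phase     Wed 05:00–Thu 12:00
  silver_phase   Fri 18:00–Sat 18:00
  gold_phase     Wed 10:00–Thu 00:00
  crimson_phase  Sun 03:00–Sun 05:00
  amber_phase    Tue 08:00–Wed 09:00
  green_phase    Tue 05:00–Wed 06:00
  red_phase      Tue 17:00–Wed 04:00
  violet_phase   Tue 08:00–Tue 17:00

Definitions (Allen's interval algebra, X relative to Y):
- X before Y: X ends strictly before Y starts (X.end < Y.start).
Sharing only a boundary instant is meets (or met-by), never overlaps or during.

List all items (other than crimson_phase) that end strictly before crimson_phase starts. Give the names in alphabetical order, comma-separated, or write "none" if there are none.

Target crimson_phase = [Sun 03:00, Sun 05:00].
amber_phase [Tue 08:00, Wed 09:00] → before → yes.
blue_phase [Wed 05:00, Fri 08:00] → before → yes.
gold_phase [Wed 10:00, Thu 00:00] → before → yes.
green_phase [Tue 05:00, Wed 06:00] → before → yes.
red_phase [Tue 17:00, Wed 04:00] → before → yes.
silver_phase [Fri 18:00, Sat 18:00] → before → yes.
teal_phase [Wed 05:00, Thu 12:00] → before → yes.
violet_phase [Tue 08:00, Tue 17:00] → before → yes.
Result: amber_phase, blue_phase, gold_phase, green_phase, red_phase, silver_phase, teal_phase, violet_phase.

amber_phase, blue_phase, gold_phase, green_phase, red_phase, silver_phase, teal_phase, violet_phase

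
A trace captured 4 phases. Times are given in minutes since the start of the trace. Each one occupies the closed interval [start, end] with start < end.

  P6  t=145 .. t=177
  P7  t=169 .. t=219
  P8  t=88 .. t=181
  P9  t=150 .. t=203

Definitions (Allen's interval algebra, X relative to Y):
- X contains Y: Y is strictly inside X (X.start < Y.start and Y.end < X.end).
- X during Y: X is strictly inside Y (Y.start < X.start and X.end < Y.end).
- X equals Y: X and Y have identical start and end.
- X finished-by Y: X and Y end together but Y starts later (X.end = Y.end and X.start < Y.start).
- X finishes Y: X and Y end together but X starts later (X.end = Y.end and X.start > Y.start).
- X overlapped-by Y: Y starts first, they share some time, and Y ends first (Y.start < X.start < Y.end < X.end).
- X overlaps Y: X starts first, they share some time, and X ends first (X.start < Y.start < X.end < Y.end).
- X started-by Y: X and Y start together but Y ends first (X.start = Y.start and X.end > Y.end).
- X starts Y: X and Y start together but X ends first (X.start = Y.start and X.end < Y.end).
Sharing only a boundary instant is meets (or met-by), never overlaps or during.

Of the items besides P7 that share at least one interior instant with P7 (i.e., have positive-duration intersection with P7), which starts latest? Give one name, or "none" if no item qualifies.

P9

Target P7 = [t=169, t=219].
P6 [t=145, t=177] → overlaps → candidate.
P8 [t=88, t=181] → overlaps → candidate.
P9 [t=150, t=203] → overlaps → candidate.
Among candidates, latest start is t=150 → P9.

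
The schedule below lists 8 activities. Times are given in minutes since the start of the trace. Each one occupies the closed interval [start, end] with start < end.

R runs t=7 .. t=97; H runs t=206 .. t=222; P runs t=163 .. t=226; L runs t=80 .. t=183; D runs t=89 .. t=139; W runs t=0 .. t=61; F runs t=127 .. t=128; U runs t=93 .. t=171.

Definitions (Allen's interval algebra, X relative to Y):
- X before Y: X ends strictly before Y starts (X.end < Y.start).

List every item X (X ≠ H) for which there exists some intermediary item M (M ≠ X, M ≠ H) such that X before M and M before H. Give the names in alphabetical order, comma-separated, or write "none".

Target H = [t=206, t=222].
Intermediaries M with M before H: D, F, L, R, U, W.
Via D — items with X before D: W.
Via F — items with X before F: R, W.
Via L — items with X before L: W.
Via R — items with X before R: none.
Via U — items with X before U: W.
Via W — items with X before W: none.
Union: R, W.

R, W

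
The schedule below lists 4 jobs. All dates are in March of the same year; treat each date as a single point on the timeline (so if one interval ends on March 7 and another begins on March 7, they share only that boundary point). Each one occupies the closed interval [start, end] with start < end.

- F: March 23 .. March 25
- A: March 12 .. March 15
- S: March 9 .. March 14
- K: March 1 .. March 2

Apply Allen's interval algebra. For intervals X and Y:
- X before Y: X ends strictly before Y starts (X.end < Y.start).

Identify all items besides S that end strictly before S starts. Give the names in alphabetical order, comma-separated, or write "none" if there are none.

K

Target S = [March 9, March 14].
A [March 12, March 15] → overlapped-by → no.
F [March 23, March 25] → after → no.
K [March 1, March 2] → before → yes.
Result: K.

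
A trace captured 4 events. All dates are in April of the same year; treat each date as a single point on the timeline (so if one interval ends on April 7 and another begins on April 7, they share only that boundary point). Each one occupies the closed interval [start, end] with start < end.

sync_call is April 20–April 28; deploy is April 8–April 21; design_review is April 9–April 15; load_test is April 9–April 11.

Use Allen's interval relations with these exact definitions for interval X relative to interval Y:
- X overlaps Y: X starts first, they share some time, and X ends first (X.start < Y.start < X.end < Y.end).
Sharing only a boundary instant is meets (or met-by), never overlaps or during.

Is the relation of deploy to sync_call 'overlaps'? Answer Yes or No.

deploy = [April 8, April 21], sync_call = [April 20, April 28].
Actual relation of deploy to sync_call: overlaps.
Asked whether 'overlaps' holds → Yes.

Yes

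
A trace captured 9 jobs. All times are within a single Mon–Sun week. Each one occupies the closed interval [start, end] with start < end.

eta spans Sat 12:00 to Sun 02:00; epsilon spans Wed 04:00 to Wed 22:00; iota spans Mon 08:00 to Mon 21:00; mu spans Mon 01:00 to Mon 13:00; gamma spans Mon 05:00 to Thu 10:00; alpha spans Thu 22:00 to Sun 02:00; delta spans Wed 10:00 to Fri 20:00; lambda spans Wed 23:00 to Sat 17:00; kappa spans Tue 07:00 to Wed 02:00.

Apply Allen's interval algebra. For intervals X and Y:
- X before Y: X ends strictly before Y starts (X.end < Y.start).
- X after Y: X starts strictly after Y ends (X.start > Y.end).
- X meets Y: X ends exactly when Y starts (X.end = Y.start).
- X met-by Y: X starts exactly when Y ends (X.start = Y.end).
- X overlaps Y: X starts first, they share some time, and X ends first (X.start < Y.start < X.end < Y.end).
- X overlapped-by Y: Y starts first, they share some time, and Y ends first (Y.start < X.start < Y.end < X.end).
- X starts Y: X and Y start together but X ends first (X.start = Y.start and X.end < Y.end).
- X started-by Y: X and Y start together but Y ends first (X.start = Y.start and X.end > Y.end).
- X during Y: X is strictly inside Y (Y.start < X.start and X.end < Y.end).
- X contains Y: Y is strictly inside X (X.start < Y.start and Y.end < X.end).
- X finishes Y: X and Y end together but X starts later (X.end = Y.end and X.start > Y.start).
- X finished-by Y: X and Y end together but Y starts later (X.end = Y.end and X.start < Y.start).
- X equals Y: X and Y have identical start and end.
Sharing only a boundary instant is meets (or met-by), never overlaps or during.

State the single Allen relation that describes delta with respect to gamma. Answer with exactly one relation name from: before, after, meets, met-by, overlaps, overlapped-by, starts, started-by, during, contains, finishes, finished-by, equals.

overlapped-by

delta = [Wed 10:00, Fri 20:00]; gamma = [Mon 05:00, Thu 10:00].
Compare endpoints: delta.start > gamma.start, delta.start < gamma.end, delta.end > gamma.start, delta.end > gamma.end.
That pattern is 'overlapped-by'.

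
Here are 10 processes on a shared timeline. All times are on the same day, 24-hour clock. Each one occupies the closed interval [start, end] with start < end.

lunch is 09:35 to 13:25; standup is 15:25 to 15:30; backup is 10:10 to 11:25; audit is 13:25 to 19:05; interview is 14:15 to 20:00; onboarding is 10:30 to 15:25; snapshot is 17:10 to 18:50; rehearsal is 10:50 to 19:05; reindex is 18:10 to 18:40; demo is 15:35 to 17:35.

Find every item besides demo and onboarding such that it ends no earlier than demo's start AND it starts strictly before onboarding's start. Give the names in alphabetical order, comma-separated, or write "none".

none

Conditions: its end is no earlier than demo's start (X.end >= 15:35) AND its start is strictly before onboarding's start (X.start < 10:30).
audit: end 19:05 >= 15:35? ✓; start 13:25 < 10:30? ✗ → no.
backup: end 11:25 >= 15:35? ✗; start 10:10 < 10:30? ✓ → no.
interview: end 20:00 >= 15:35? ✓; start 14:15 < 10:30? ✗ → no.
lunch: end 13:25 >= 15:35? ✗; start 09:35 < 10:30? ✓ → no.
rehearsal: end 19:05 >= 15:35? ✓; start 10:50 < 10:30? ✗ → no.
reindex: end 18:40 >= 15:35? ✓; start 18:10 < 10:30? ✗ → no.
snapshot: end 18:50 >= 15:35? ✓; start 17:10 < 10:30? ✗ → no.
standup: end 15:30 >= 15:35? ✗; start 15:25 < 10:30? ✗ → no.
Result: none.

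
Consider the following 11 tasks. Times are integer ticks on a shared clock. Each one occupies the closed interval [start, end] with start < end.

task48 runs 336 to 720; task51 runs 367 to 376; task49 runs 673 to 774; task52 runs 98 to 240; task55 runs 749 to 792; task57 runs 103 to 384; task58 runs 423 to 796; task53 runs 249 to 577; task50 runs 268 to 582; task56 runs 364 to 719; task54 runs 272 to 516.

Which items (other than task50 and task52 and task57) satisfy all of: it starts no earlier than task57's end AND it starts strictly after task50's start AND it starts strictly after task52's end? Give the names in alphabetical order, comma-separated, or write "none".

task49, task55, task58

Conditions: its start is no earlier than task57's end (X.start >= 384) AND its start is strictly after task50's start (X.start > 268) AND its start is strictly after task52's end (X.start > 240).
task48: start 336 >= 384? ✗; start 336 > 268? ✓; start 336 > 240? ✓ → no.
task49: start 673 >= 384? ✓; start 673 > 268? ✓; start 673 > 240? ✓ → yes.
task51: start 367 >= 384? ✗; start 367 > 268? ✓; start 367 > 240? ✓ → no.
task53: start 249 >= 384? ✗; start 249 > 268? ✗; start 249 > 240? ✓ → no.
task54: start 272 >= 384? ✗; start 272 > 268? ✓; start 272 > 240? ✓ → no.
task55: start 749 >= 384? ✓; start 749 > 268? ✓; start 749 > 240? ✓ → yes.
task56: start 364 >= 384? ✗; start 364 > 268? ✓; start 364 > 240? ✓ → no.
task58: start 423 >= 384? ✓; start 423 > 268? ✓; start 423 > 240? ✓ → yes.
Result: task49, task55, task58.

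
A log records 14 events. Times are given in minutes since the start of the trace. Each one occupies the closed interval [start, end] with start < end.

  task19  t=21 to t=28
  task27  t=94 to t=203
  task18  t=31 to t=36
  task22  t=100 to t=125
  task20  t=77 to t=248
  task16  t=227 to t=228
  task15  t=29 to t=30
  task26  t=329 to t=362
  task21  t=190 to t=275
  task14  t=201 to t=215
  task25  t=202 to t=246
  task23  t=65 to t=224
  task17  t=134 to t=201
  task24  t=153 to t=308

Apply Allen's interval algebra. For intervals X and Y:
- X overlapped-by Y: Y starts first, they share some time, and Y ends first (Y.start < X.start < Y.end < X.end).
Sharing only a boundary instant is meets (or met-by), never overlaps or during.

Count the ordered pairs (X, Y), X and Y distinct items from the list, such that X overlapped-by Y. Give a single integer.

Checking all 182 ordered pairs for relation 'overlapped-by'; matching pairs in alphabetical order:
(task14, task27): task14 overlapped-by task27 ✓
(task20, task23): task20 overlapped-by task23 ✓
(task21, task17): task21 overlapped-by task17 ✓
(task21, task20): task21 overlapped-by task20 ✓
(task21, task23): task21 overlapped-by task23 ✓
(task21, task27): task21 overlapped-by task27 ✓
(task24, task17): task24 overlapped-by task17 ✓
(task24, task20): task24 overlapped-by task20 ✓
(task24, task23): task24 overlapped-by task23 ✓
(task24, task27): task24 overlapped-by task27 ✓
(task25, task14): task25 overlapped-by task14 ✓
(task25, task23): task25 overlapped-by task23 ✓
(task25, task27): task25 overlapped-by task27 ✓
Count: 13.

13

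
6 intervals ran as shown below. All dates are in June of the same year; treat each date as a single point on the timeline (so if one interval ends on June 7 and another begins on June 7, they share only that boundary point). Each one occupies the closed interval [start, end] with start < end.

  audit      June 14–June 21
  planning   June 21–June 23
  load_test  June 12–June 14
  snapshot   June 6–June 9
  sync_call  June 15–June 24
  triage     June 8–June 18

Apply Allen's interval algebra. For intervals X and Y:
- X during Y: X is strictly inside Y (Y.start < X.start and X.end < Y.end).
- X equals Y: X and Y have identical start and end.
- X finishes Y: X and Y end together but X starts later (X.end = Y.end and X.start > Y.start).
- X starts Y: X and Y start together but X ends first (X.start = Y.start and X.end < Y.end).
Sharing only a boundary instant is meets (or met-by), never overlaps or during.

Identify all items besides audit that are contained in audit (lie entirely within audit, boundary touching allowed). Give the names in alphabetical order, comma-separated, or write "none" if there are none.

Target audit = [June 14, June 21].
load_test [June 12, June 14] → meets → no.
planning [June 21, June 23] → met-by → no.
snapshot [June 6, June 9] → before → no.
sync_call [June 15, June 24] → overlapped-by → no.
triage [June 8, June 18] → overlaps → no.
Result: none.

none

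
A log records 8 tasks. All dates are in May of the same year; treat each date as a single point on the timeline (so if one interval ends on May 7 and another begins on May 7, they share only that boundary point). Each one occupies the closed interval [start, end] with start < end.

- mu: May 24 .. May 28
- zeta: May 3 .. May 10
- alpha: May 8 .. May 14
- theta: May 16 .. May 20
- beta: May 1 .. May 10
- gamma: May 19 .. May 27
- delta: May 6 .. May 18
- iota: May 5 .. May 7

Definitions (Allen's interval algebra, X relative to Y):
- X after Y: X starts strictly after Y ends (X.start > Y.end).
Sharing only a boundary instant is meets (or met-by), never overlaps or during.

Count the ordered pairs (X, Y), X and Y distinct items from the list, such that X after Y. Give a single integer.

16

Checking all 56 ordered pairs for relation 'after'; matching pairs in alphabetical order:
(alpha, iota): alpha after iota ✓
(gamma, alpha): gamma after alpha ✓
(gamma, beta): gamma after beta ✓
(gamma, delta): gamma after delta ✓
(gamma, iota): gamma after iota ✓
(gamma, zeta): gamma after zeta ✓
(mu, alpha): mu after alpha ✓
(mu, beta): mu after beta ✓
(mu, delta): mu after delta ✓
(mu, iota): mu after iota ✓
(mu, theta): mu after theta ✓
(mu, zeta): mu after zeta ✓
(theta, alpha): theta after alpha ✓
(theta, beta): theta after beta ✓
(theta, iota): theta after iota ✓
(theta, zeta): theta after zeta ✓
Count: 16.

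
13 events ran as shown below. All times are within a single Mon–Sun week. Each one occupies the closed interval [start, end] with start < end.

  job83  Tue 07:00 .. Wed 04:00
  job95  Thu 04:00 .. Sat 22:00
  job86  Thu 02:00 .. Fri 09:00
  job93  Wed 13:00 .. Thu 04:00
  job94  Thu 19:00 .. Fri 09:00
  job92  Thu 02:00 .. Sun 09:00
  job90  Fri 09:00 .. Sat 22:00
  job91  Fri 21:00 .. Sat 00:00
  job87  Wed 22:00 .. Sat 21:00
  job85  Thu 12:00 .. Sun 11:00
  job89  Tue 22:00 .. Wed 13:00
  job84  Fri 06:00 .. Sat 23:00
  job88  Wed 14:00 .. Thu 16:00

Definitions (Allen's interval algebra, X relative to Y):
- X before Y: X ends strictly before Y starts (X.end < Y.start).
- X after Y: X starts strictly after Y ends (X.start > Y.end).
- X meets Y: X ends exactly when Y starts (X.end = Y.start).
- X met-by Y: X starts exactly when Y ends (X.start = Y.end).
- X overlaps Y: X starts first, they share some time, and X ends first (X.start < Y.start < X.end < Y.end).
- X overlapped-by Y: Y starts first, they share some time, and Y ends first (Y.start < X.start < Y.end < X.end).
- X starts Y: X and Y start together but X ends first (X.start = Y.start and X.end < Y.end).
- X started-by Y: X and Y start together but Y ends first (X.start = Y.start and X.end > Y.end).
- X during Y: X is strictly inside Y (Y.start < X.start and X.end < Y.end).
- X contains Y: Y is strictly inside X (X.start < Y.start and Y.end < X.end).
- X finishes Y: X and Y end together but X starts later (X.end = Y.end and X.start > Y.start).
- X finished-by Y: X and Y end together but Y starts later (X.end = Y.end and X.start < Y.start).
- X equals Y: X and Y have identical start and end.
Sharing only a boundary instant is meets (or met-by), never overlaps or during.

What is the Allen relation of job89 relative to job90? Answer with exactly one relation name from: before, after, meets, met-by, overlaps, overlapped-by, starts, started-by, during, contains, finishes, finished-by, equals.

job89 = [Tue 22:00, Wed 13:00]; job90 = [Fri 09:00, Sat 22:00].
Compare endpoints: job89.start < job90.start, job89.start < job90.end, job89.end < job90.start, job89.end < job90.end.
That pattern is 'before'.

before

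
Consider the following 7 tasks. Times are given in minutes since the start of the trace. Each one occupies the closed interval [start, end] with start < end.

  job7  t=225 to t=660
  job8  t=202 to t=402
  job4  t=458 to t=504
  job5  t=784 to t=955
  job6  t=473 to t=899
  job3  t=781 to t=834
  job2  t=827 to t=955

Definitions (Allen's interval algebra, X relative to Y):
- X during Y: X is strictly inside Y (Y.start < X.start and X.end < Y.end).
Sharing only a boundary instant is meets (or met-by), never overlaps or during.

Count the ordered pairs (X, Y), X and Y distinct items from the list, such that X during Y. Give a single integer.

2

Checking all 42 ordered pairs for relation 'during'; matching pairs in alphabetical order:
(job3, job6): job3 during job6 ✓
(job4, job7): job4 during job7 ✓
Count: 2.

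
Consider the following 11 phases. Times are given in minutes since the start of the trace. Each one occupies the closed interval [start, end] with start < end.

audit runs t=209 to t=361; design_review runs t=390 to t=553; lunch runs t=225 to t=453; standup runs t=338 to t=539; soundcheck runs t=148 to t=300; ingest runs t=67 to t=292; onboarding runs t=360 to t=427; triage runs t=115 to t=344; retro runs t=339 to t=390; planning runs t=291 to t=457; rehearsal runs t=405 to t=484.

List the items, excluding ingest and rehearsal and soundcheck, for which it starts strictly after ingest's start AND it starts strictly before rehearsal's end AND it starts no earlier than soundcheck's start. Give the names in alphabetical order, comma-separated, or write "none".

audit, design_review, lunch, onboarding, planning, retro, standup

Conditions: its start is strictly after ingest's start (X.start > t=67) AND its start is strictly before rehearsal's end (X.start < t=484) AND its start is no earlier than soundcheck's start (X.start >= t=148).
audit: start t=209 > t=67? ✓; start t=209 < t=484? ✓; start t=209 >= t=148? ✓ → yes.
design_review: start t=390 > t=67? ✓; start t=390 < t=484? ✓; start t=390 >= t=148? ✓ → yes.
lunch: start t=225 > t=67? ✓; start t=225 < t=484? ✓; start t=225 >= t=148? ✓ → yes.
onboarding: start t=360 > t=67? ✓; start t=360 < t=484? ✓; start t=360 >= t=148? ✓ → yes.
planning: start t=291 > t=67? ✓; start t=291 < t=484? ✓; start t=291 >= t=148? ✓ → yes.
retro: start t=339 > t=67? ✓; start t=339 < t=484? ✓; start t=339 >= t=148? ✓ → yes.
standup: start t=338 > t=67? ✓; start t=338 < t=484? ✓; start t=338 >= t=148? ✓ → yes.
triage: start t=115 > t=67? ✓; start t=115 < t=484? ✓; start t=115 >= t=148? ✗ → no.
Result: audit, design_review, lunch, onboarding, planning, retro, standup.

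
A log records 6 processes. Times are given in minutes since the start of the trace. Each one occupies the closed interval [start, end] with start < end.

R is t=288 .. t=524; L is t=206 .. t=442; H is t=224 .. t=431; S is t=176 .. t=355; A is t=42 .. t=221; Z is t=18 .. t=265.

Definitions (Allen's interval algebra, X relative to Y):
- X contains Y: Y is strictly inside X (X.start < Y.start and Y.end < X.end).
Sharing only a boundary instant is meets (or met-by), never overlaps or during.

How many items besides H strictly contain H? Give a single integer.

1

Target H = [t=224, t=431].
A [t=42, t=221] → before → no.
L [t=206, t=442] → contains → counts.
R [t=288, t=524] → overlapped-by → no.
S [t=176, t=355] → overlaps → no.
Z [t=18, t=265] → overlaps → no.
Total: 1.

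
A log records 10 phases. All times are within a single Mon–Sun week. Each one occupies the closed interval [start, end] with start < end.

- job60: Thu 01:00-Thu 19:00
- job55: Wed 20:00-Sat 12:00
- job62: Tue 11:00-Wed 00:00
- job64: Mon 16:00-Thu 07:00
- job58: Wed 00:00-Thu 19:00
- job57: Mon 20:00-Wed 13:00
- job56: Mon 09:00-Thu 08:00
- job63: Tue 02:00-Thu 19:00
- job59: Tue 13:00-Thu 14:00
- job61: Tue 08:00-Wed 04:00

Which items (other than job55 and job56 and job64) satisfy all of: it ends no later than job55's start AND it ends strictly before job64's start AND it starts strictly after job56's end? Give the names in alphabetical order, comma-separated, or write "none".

none

Conditions: its end is no later than job55's start (X.end <= Wed 20:00) AND its end is strictly before job64's start (X.end < Mon 16:00) AND its start is strictly after job56's end (X.start > Thu 08:00).
job57: end Wed 13:00 <= Wed 20:00? ✓; end Wed 13:00 < Mon 16:00? ✗; start Mon 20:00 > Thu 08:00? ✗ → no.
job58: end Thu 19:00 <= Wed 20:00? ✗; end Thu 19:00 < Mon 16:00? ✗; start Wed 00:00 > Thu 08:00? ✗ → no.
job59: end Thu 14:00 <= Wed 20:00? ✗; end Thu 14:00 < Mon 16:00? ✗; start Tue 13:00 > Thu 08:00? ✗ → no.
job60: end Thu 19:00 <= Wed 20:00? ✗; end Thu 19:00 < Mon 16:00? ✗; start Thu 01:00 > Thu 08:00? ✗ → no.
job61: end Wed 04:00 <= Wed 20:00? ✓; end Wed 04:00 < Mon 16:00? ✗; start Tue 08:00 > Thu 08:00? ✗ → no.
job62: end Wed 00:00 <= Wed 20:00? ✓; end Wed 00:00 < Mon 16:00? ✗; start Tue 11:00 > Thu 08:00? ✗ → no.
job63: end Thu 19:00 <= Wed 20:00? ✗; end Thu 19:00 < Mon 16:00? ✗; start Tue 02:00 > Thu 08:00? ✗ → no.
Result: none.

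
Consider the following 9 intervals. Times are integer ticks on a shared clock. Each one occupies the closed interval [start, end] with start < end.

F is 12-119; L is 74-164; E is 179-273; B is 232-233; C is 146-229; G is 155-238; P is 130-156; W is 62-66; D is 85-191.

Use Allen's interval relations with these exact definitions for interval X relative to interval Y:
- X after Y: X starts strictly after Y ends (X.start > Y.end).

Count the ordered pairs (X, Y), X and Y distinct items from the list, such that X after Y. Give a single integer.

18

Checking all 72 ordered pairs for relation 'after'; matching pairs in alphabetical order:
(B, C): B after C ✓
(B, D): B after D ✓
(B, F): B after F ✓
(B, L): B after L ✓
(B, P): B after P ✓
(B, W): B after W ✓
(C, F): C after F ✓
(C, W): C after W ✓
(D, W): D after W ✓
(E, F): E after F ✓
(E, L): E after L ✓
(E, P): E after P ✓
(E, W): E after W ✓
(G, F): G after F ✓
(G, W): G after W ✓
(L, W): L after W ✓
(P, F): P after F ✓
(P, W): P after W ✓
Count: 18.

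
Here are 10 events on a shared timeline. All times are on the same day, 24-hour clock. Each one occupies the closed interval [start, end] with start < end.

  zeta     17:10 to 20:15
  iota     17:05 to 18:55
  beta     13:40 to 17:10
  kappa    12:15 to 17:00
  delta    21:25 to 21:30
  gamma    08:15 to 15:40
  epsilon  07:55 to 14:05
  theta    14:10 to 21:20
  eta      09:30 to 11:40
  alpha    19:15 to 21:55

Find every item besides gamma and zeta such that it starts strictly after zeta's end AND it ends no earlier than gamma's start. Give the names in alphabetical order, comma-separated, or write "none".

Conditions: its start is strictly after zeta's end (X.start > 20:15) AND its end is no earlier than gamma's start (X.end >= 08:15).
alpha: start 19:15 > 20:15? ✗; end 21:55 >= 08:15? ✓ → no.
beta: start 13:40 > 20:15? ✗; end 17:10 >= 08:15? ✓ → no.
delta: start 21:25 > 20:15? ✓; end 21:30 >= 08:15? ✓ → yes.
epsilon: start 07:55 > 20:15? ✗; end 14:05 >= 08:15? ✓ → no.
eta: start 09:30 > 20:15? ✗; end 11:40 >= 08:15? ✓ → no.
iota: start 17:05 > 20:15? ✗; end 18:55 >= 08:15? ✓ → no.
kappa: start 12:15 > 20:15? ✗; end 17:00 >= 08:15? ✓ → no.
theta: start 14:10 > 20:15? ✗; end 21:20 >= 08:15? ✓ → no.
Result: delta.

delta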